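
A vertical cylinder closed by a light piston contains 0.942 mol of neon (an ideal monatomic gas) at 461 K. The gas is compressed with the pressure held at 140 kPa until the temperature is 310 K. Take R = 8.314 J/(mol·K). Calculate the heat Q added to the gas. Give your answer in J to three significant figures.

Q ≈ -2960 J

Isobaric: W = nRΔT = (0.942)(8.314)(-151) = -1183 J.
ΔU = nCᵥΔT with Cᵥ = 3R/2: ΔU = (0.942)(12.47)(-151) = -1774 J.
Q = ΔU + W = -1774 − 1183 = -2956 J.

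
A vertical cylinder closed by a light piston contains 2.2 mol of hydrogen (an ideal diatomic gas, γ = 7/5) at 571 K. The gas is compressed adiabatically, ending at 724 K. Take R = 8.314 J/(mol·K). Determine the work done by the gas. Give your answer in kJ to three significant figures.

W ≈ -7.00 kJ

Adiabatic ⇒ Q = 0, so W_by = −ΔU = nCᵥ(T₁ − T₂).
Cᵥ = 5R/2 = 20.79 J/(mol·K).
W = (2.2)(20.79)(571 − 724) = -6996 J.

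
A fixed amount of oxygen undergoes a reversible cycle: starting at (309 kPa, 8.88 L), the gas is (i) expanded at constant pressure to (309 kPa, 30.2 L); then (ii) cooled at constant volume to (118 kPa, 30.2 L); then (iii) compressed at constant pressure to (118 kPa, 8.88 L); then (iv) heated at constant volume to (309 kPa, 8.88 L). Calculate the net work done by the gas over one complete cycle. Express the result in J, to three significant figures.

Constant-volume legs do no work.
W(i) = (309)(30.2 − 8.88) = 6588 J; W(iii) = (118)(8.88 − 30.2) = -2516 J.
W_net = 6588 − 2516 = 4072 J (the clockwise enclosed area).

W_net ≈ 4070 J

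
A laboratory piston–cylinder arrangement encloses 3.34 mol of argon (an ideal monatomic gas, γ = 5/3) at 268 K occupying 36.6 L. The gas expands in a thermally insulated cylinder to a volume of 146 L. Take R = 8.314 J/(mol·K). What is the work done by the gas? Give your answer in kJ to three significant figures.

Adiabatic: TV^(γ−1) = const with γ = 5/3.
T₂ = T₁ (V₁/V₂)^(γ−1) = 268 × (36.6/146)^0.667 = 268 × 0.3976 = 106.6 K.
W_by = nCᵥ(T₁ − T₂) = (3.34)(12.47)(268 − 106.6) = 6725 J.

W ≈ 6.72 kJ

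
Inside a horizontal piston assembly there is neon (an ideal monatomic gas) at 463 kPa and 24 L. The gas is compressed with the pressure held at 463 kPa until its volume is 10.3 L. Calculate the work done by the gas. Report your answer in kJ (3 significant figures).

W ≈ -6.34 kJ

Isobaric: W = P ΔV.
W = (463 kPa)(10.3 − 24 L) = (463)(-13.7) = -6343 J.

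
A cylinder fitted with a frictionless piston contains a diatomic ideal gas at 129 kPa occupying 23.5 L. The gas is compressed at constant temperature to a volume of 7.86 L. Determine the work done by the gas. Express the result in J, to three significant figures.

W ≈ -3320 J

Isothermal: W = nRT ln(V₂/V₁) = P₁V₁ ln(V₂/V₁).
P₁V₁ = (129 kPa)(23.5 L) = 3032 J.
W = 3032 × ln(7.86/23.5) = 3032 × -1.095
W_by_gas = -3320 J.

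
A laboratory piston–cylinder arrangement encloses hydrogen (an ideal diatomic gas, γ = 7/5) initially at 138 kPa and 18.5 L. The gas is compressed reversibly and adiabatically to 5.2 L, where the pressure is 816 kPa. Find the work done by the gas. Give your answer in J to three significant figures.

Adiabatic: W = (P₁V₁ − P₂V₂)/(γ − 1) with γ = 7/5.
P₁V₁ = 2553 J, P₂V₂ = 4243 J.
W = (2553 − 4243) / 0.4 = -4226 J.

W ≈ -4230 J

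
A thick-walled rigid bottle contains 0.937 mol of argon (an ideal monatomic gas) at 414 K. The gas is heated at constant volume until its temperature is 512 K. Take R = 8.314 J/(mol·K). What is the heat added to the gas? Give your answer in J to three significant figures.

Constant volume ⇒ W = 0, so Q = ΔU = nCᵥΔT with Cᵥ = 3R/2 = 12.47 J/(mol·K).
ΔU = (0.937)(12.47)(512 − 414) = 1145 J.

Q ≈ 1150 J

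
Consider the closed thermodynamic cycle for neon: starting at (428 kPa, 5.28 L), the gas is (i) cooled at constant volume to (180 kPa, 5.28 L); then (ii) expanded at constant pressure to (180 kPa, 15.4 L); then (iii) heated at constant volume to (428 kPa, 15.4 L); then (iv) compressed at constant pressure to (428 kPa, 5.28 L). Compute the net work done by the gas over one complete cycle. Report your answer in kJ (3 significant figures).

Constant-volume legs do no work.
W(ii) = (180)(15.4 − 5.28) = 1822 J; W(iv) = (428)(5.28 − 15.4) = -4331 J.
W_net = 1822 − 4331 = -2510 J (the counter-clockwise enclosed area).

W_net ≈ -2.51 kJ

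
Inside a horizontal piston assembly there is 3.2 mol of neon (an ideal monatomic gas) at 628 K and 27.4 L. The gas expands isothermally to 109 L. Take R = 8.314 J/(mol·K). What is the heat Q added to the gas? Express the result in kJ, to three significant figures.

Isothermal ⇒ ΔU = 0, so Q = W = nRT ln(V₂/V₁).
Q = (3.2)(8.314)(628) ln(109/27.4) = 16708 × 1.381 = 23070 J.

Q ≈ 23.1 kJ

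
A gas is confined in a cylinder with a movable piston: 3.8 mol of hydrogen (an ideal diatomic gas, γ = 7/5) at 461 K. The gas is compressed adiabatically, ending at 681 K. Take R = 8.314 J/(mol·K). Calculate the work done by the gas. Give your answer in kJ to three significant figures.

W ≈ -17.4 kJ

Adiabatic ⇒ Q = 0, so W_by = −ΔU = nCᵥ(T₁ − T₂).
Cᵥ = 5R/2 = 20.79 J/(mol·K).
W = (3.8)(20.79)(461 − 681) = -17376 J.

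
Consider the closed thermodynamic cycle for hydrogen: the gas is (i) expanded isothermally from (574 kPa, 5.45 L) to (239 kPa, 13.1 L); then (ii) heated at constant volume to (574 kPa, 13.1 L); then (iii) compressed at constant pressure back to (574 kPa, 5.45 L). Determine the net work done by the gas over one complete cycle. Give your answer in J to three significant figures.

Leg (i): W = PᵢVᵢ ln(V_f/Vᵢ) = (3128) ln(13.1/5.45) = 2744 J.
Leg (ii): W = 0.
Leg (iii): W = PΔV = (574)(5.45 − 13.1) = -4391 J.
W_net = 2744 − 4391 = -1648 J.

W_net ≈ -1650 J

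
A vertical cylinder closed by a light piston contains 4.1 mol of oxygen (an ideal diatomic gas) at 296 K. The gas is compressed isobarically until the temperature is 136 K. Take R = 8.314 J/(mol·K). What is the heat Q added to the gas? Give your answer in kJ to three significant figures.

Isobaric: W = nRΔT = (4.1)(8.314)(-160) = -5454 J.
ΔU = nCᵥΔT with Cᵥ = 5R/2: ΔU = (4.1)(20.79)(-160) = -13635 J.
Q = ΔU + W = -13635 − 5454 = -19089 J.

Q ≈ -19.1 kJ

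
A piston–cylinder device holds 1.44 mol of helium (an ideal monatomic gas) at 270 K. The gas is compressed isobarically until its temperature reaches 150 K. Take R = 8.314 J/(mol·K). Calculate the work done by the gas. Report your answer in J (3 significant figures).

W ≈ -1440 J

Isobaric: W = P ΔV = nR ΔT.
W = (1.44)(8.314)(150 − 270) = -1437 J.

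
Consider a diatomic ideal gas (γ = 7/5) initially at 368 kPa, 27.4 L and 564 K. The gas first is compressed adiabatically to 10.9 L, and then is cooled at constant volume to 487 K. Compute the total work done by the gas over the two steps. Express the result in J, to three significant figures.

Step 1 (adiabatic): W = (P₁V₁ − P₂V₂)/(γ−1) = (10083 − 14579)/0.4 = -11240 J.
Step 2 (isochoric): W = 0 (constant volume).
W_total = -11240 + 0 = -11240 J.

W_total ≈ -11200 J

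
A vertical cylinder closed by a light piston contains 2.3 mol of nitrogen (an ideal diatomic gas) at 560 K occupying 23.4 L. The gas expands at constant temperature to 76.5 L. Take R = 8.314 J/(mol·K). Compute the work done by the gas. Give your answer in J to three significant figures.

Isothermal: W = nRT ln(V₂/V₁).
W = (2.3)(8.314)(560) × ln(76.5/23.4)
  = 10708 × 1.185
W_by_gas = 12685 J.

W ≈ 12700 J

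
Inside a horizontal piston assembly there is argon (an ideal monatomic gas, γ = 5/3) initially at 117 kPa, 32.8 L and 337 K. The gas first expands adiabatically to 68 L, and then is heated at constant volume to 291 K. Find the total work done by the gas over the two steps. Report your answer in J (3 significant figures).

Step 1 (adiabatic): W = (P₁V₁ − P₂V₂)/(γ−1) = (3838 − 2360)/0.667 = 2216 J.
Step 2 (isochoric): W = 0 (constant volume).
W_total = 2216 + 0 = 2216 J.

W_total ≈ 2220 J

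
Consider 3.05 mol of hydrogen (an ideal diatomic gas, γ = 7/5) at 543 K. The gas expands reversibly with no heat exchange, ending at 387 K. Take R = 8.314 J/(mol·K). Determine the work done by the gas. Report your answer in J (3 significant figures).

Adiabatic ⇒ Q = 0, so W_by = −ΔU = nCᵥ(T₁ − T₂).
Cᵥ = 5R/2 = 20.79 J/(mol·K).
W = (3.05)(20.79)(543 − 387) = 9890 J.

W ≈ 9890 J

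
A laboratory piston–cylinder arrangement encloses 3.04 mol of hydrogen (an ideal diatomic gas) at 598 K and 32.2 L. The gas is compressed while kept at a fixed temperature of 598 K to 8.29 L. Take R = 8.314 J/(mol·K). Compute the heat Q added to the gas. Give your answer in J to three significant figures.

Isothermal ⇒ ΔU = 0, so Q = W = nRT ln(V₂/V₁).
Q = (3.04)(8.314)(598) ln(8.29/32.2) = 15114 × -1.357 = -20509 J.

Q ≈ -20500 J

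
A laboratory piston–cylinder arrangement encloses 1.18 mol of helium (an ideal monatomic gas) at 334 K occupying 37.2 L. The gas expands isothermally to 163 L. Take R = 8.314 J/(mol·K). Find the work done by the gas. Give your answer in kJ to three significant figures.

Isothermal: W = nRT ln(V₂/V₁).
W = (1.18)(8.314)(334) × ln(163/37.2)
  = 3277 × 1.477
W_by_gas = 4841 J.

W ≈ 4.84 kJ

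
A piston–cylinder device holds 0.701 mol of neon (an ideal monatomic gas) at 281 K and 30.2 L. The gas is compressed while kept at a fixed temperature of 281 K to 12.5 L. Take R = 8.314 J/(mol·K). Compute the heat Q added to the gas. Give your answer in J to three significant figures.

Isothermal ⇒ ΔU = 0, so Q = W = nRT ln(V₂/V₁).
Q = (0.701)(8.314)(281) ln(12.5/30.2) = 1638 × -0.8821 = -1445 J.

Q ≈ -1440 J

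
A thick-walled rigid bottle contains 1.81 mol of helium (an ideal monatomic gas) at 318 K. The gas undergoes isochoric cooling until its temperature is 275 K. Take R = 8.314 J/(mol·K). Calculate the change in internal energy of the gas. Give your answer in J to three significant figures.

ΔU ≈ -971 J

Constant volume ⇒ W = 0, so Q = ΔU = nCᵥΔT with Cᵥ = 3R/2 = 12.47 J/(mol·K).
ΔU = (1.81)(12.47)(275 − 318) = -970.6 J.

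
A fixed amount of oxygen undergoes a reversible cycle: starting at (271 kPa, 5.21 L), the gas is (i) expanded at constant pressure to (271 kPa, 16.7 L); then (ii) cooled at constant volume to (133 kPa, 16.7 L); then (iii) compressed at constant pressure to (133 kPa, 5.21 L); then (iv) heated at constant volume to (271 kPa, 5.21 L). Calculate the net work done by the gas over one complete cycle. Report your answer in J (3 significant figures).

W_net ≈ 1590 J

Constant-volume legs do no work.
W(i) = (271)(16.7 − 5.21) = 3114 J; W(iii) = (133)(5.21 − 16.7) = -1528 J.
W_net = 3114 − 1528 = 1586 J (the clockwise enclosed area).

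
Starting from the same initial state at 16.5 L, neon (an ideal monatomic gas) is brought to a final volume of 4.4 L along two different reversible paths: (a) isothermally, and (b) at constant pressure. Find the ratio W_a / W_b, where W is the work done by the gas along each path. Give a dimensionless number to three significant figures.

W_a / W_b ≈ 1.80

Path (a) isothermal: W = P₁V₁ ln(V₂/V₁) → W_a/(P₁V₁) = -1.322.
Path (b) isobaric: W = P₁(V₂ − V₁) → W_b/(P₁V₁) = -0.7333.
W_a / W_b = -1.322 / -0.7333 = 1.802.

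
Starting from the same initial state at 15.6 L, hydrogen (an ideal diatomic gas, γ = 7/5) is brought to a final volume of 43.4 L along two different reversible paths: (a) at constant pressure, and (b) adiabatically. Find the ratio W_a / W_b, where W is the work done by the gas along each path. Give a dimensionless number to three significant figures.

Path (a) isobaric: W = P₁(V₂ − V₁) → W_a/(P₁V₁) = 1.782.
Path (b) adiabatic: W = P₁V₁(1 − (V₁/V₂)^(γ−1))/(γ−1) → W_b/(P₁V₁) = 0.8397.
W_a / W_b = 1.782 / 0.8397 = 2.122.

W_a / W_b ≈ 2.12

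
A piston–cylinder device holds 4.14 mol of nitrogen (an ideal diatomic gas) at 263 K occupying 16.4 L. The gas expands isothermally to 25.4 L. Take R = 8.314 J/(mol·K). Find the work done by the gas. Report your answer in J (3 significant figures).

W ≈ 3960 J

Isothermal: W = nRT ln(V₂/V₁).
W = (4.14)(8.314)(263) × ln(25.4/16.4)
  = 9052 × 0.4375
W_by_gas = 3960 J.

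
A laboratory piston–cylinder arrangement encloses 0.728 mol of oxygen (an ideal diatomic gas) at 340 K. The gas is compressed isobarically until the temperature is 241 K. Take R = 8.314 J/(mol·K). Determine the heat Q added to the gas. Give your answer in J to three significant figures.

Q ≈ -2100 J

Isobaric: W = nRΔT = (0.728)(8.314)(-99) = -599.2 J.
ΔU = nCᵥΔT with Cᵥ = 5R/2: ΔU = (0.728)(20.79)(-99) = -1498 J.
Q = ΔU + W = -1498 − 599.2 = -2097 J.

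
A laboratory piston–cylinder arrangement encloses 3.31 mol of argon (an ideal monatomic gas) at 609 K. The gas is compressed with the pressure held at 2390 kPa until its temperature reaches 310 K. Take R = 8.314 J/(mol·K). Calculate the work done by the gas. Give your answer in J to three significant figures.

Isobaric: W = P ΔV = nR ΔT.
W = (3.31)(8.314)(310 − 609) = -8228 J.

W ≈ -8230 J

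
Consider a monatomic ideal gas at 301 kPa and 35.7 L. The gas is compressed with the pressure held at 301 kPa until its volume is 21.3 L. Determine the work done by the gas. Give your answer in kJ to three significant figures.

Isobaric: W = P ΔV.
W = (301 kPa)(21.3 − 35.7 L) = (301)(-14.4) = -4334 J.

W ≈ -4.33 kJ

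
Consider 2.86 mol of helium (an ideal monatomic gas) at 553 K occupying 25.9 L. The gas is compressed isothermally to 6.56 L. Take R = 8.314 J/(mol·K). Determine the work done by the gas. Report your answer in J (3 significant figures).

W ≈ -18100 J

Isothermal: W = nRT ln(V₂/V₁).
W = (2.86)(8.314)(553) × ln(6.56/25.9)
  = 13149 × -1.373
W_by_gas = -18057 J.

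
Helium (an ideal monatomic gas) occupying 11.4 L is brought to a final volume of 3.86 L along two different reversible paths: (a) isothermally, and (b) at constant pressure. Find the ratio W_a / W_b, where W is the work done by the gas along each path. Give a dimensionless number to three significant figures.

Path (a) isothermal: W = P₁V₁ ln(V₂/V₁) → W_a/(P₁V₁) = -1.083.
Path (b) isobaric: W = P₁(V₂ − V₁) → W_b/(P₁V₁) = -0.6614.
W_a / W_b = -1.083 / -0.6614 = 1.637.

W_a / W_b ≈ 1.64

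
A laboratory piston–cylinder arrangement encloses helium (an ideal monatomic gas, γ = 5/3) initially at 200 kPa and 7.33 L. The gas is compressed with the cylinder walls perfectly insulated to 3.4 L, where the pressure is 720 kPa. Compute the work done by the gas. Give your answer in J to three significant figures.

W ≈ -1470 J

Adiabatic: W = (P₁V₁ − P₂V₂)/(γ − 1) with γ = 5/3.
P₁V₁ = 1466 J, P₂V₂ = 2448 J.
W = (1466 − 2448) / 0.6667 = -1473 J.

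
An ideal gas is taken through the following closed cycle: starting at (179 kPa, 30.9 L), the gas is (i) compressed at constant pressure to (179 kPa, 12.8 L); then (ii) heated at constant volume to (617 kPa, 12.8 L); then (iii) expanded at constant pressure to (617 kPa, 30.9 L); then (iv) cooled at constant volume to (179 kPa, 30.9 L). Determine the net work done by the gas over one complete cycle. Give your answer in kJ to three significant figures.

W_net ≈ 7.93 kJ

Constant-volume legs do no work.
W(i) = (179)(12.8 − 30.9) = -3240 J; W(iii) = (617)(30.9 − 12.8) = 11168 J.
W_net = -3240 + 11168 = 7928 J (the clockwise enclosed area).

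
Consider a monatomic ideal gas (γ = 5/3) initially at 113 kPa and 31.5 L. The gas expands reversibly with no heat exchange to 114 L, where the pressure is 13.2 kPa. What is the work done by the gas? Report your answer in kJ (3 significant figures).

W ≈ 3.08 kJ

Adiabatic: W = (P₁V₁ − P₂V₂)/(γ − 1) with γ = 5/3.
P₁V₁ = 3560 J, P₂V₂ = 1505 J.
W = (3560 − 1505) / 0.6667 = 3082 J.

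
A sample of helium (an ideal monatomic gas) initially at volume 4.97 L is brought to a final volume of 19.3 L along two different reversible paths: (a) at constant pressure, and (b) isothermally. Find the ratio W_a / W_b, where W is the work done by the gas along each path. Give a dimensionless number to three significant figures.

W_a / W_b ≈ 2.13

Path (a) isobaric: W = P₁(V₂ − V₁) → W_a/(P₁V₁) = 2.883.
Path (b) isothermal: W = P₁V₁ ln(V₂/V₁) → W_b/(P₁V₁) = 1.357.
W_a / W_b = 2.883 / 1.357 = 2.125.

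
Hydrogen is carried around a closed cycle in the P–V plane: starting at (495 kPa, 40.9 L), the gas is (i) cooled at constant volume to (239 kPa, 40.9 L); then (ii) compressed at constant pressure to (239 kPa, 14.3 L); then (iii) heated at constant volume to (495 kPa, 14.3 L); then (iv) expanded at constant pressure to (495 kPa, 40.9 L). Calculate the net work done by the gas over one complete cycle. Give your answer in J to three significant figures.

Constant-volume legs do no work.
W(ii) = (239)(14.3 − 40.9) = -6357 J; W(iv) = (495)(40.9 − 14.3) = 13167 J.
W_net = -6357 + 13167 = 6810 J (the clockwise enclosed area).

W_net ≈ 6810 J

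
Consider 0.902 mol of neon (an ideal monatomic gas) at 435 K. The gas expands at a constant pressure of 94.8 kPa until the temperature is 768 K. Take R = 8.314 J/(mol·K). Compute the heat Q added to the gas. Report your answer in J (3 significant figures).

Q ≈ 6240 J

Isobaric: W = nRΔT = (0.902)(8.314)(333) = 2497 J.
ΔU = nCᵥΔT with Cᵥ = 3R/2: ΔU = (0.902)(12.47)(333) = 3746 J.
Q = ΔU + W = 3746 + 2497 = 6243 J.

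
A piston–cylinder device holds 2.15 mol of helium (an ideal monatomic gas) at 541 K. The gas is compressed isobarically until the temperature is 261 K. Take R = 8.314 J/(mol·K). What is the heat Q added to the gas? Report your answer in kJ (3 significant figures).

Isobaric: W = nRΔT = (2.15)(8.314)(-280) = -5005 J.
ΔU = nCᵥΔT with Cᵥ = 3R/2: ΔU = (2.15)(12.47)(-280) = -7508 J.
Q = ΔU + W = -7508 − 5005 = -12513 J.

Q ≈ -12.5 kJ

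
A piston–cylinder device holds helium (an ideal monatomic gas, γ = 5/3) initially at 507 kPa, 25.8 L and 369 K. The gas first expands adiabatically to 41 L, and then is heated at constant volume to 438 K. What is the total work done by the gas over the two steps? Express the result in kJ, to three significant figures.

Step 1 (adiabatic): W = (P₁V₁ − P₂V₂)/(γ−1) = (13081 − 9605)/0.667 = 5213 J.
Step 2 (isochoric): W = 0 (constant volume).
W_total = 5213 + 0 = 5213 J.

W_total ≈ 5.21 kJ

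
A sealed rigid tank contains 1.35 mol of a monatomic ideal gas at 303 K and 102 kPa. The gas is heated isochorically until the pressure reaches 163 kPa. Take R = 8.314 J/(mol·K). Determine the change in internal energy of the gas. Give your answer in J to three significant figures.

Constant volume ⇒ W = 0, so Q = ΔU = nCᵥΔT with Cᵥ = 3R/2 = 12.47 J/(mol·K).
At constant V, T₂/T₁ = P₂/P₁ ⇒ ΔT = T₁(P₂/P₁ − 1) = 303·(163/102 − 1) = 181.2 K.
ΔU = (1.35)(12.47)(181.2) = 3051 J.

ΔU ≈ 3050 J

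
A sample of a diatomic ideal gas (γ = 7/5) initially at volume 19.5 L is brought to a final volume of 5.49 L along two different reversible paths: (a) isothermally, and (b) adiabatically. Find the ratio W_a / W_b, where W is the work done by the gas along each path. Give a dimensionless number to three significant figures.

Path (a) isothermal: W = P₁V₁ ln(V₂/V₁) → W_a/(P₁V₁) = -1.267.
Path (b) adiabatic: W = P₁V₁(1 − (V₁/V₂)^(γ−1))/(γ−1) → W_b/(P₁V₁) = -1.651.
W_a / W_b = -1.267 / -1.651 = 0.7678.

W_a / W_b ≈ 0.768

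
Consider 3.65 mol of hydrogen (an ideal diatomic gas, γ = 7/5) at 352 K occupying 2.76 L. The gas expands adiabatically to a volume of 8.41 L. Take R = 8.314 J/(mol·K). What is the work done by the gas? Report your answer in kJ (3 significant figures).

Adiabatic: TV^(γ−1) = const with γ = 7/5.
T₂ = T₁ (V₁/V₂)^(γ−1) = 352 × (2.76/8.41)^0.4 = 352 × 0.6404 = 225.4 K.
W_by = nCᵥ(T₁ − T₂) = (3.65)(20.79)(352 − 225.4) = 9603 J.

W ≈ 9.60 kJ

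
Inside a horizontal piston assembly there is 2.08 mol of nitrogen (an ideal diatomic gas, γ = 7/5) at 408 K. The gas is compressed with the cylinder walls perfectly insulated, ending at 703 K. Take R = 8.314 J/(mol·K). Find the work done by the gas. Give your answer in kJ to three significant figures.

Adiabatic ⇒ Q = 0, so W_by = −ΔU = nCᵥ(T₁ − T₂).
Cᵥ = 5R/2 = 20.79 J/(mol·K).
W = (2.08)(20.79)(408 − 703) = -12754 J.

W ≈ -12.8 kJ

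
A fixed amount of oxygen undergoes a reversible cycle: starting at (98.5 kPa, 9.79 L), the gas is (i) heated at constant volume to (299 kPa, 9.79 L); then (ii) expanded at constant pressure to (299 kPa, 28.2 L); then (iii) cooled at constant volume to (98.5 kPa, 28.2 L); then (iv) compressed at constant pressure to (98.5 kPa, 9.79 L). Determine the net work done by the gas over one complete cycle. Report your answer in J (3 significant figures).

Constant-volume legs do no work.
W(ii) = (299)(28.2 − 9.79) = 5505 J; W(iv) = (98.5)(9.79 − 28.2) = -1813 J.
W_net = 5505 − 1813 = 3691 J (the clockwise enclosed area).

W_net ≈ 3690 J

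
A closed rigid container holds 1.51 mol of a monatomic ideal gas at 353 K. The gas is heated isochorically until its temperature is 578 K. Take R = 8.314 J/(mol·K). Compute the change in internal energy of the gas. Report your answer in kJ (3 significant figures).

ΔU ≈ 4.24 kJ

Constant volume ⇒ W = 0, so Q = ΔU = nCᵥΔT with Cᵥ = 3R/2 = 12.47 J/(mol·K).
ΔU = (1.51)(12.47)(578 − 353) = 4237 J.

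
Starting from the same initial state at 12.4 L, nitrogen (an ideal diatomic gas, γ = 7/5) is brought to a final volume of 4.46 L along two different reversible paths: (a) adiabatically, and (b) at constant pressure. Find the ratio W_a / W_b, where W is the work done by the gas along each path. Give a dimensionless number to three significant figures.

Path (a) adiabatic: W = P₁V₁(1 − (V₁/V₂)^(γ−1))/(γ−1) → W_a/(P₁V₁) = -1.263.
Path (b) isobaric: W = P₁(V₂ − V₁) → W_b/(P₁V₁) = -0.6403.
W_a / W_b = -1.263 / -0.6403 = 1.973.

W_a / W_b ≈ 1.97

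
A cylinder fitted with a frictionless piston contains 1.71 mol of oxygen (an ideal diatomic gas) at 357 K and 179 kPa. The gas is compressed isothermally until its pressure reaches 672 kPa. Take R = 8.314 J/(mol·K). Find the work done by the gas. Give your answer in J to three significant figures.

W ≈ -6710 J

Isothermal process: W = nRT ln(V₂/V₁) = nRT ln(P₁/P₂).
W = (1.71)(8.314)(357) × ln(179/672)
  = 5075 × ln(0.2664) = 5075 × -1.323
W_by_gas = -6714 J.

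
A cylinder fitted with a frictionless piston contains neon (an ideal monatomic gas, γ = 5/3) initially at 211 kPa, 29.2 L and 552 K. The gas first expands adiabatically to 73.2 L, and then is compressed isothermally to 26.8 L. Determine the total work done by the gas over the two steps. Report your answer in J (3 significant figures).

Step 1 (adiabatic): W = (P₁V₁ − P₂V₂)/(γ−1) = (6161 − 3339)/0.667 = 4234 J.
After step 1: P = 45.61 kPa, V = 73.2 L, T = 299.1 K.
Step 2 (isothermal): W = P₁V₁ ln(V₂/V₁) = (3339) ln(26.8/73.2) = -3355 J.
W_total = 4234 − 3355 = 879 J.

W_total ≈ 879 J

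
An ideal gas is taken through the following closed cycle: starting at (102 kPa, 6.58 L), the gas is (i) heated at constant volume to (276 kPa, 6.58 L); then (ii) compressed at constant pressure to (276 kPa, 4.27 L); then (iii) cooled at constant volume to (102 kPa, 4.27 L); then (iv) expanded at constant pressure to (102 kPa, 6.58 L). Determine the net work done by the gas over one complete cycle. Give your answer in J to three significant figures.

W_net ≈ -402 J

Constant-volume legs do no work.
W(ii) = (276)(4.27 − 6.58) = -637.6 J; W(iv) = (102)(6.58 − 4.27) = 235.6 J.
W_net = -637.6 + 235.6 = -401.9 J (the counter-clockwise enclosed area).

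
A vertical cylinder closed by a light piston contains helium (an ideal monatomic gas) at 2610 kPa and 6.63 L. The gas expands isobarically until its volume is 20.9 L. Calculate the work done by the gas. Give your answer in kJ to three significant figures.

Isobaric: W = P ΔV.
W = (2610 kPa)(20.9 − 6.63 L) = (2610)(14.27) = 37245 J.

W ≈ 37.2 kJ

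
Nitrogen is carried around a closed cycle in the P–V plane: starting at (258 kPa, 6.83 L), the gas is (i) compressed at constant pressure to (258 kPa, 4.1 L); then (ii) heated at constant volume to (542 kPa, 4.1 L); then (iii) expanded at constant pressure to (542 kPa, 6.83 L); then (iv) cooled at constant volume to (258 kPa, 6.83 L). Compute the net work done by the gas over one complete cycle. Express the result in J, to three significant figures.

Constant-volume legs do no work.
W(i) = (258)(4.1 − 6.83) = -704.3 J; W(iii) = (542)(6.83 − 4.1) = 1480 J.
W_net = -704.3 + 1480 = 775.3 J (the clockwise enclosed area).

W_net ≈ 775 J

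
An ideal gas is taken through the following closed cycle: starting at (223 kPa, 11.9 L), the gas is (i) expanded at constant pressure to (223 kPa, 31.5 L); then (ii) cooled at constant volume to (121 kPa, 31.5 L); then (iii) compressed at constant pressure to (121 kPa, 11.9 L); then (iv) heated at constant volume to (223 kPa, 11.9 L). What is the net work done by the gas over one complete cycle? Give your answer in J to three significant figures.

W_net ≈ 2000 J

Constant-volume legs do no work.
W(i) = (223)(31.5 − 11.9) = 4371 J; W(iii) = (121)(11.9 − 31.5) = -2372 J.
W_net = 4371 − 2372 = 1999 J (the clockwise enclosed area).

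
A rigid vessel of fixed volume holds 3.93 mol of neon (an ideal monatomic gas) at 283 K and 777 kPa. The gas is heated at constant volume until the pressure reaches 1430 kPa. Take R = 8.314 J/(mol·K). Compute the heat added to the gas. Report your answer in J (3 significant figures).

Q ≈ 11700 J

Constant volume ⇒ W = 0, so Q = ΔU = nCᵥΔT with Cᵥ = 3R/2 = 12.47 J/(mol·K).
At constant V, T₂/T₁ = P₂/P₁ ⇒ ΔT = T₁(P₂/P₁ − 1) = 283·(1430/777 − 1) = 237.8 K.
ΔU = (3.93)(12.47)(237.8) = 11657 J.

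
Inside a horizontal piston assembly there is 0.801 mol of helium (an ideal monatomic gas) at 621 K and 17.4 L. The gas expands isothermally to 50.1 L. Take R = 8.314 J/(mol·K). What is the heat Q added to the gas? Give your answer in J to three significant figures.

Q ≈ 4370 J

Isothermal ⇒ ΔU = 0, so Q = W = nRT ln(V₂/V₁).
Q = (0.801)(8.314)(621) ln(50.1/17.4) = 4136 × 1.058 = 4374 J.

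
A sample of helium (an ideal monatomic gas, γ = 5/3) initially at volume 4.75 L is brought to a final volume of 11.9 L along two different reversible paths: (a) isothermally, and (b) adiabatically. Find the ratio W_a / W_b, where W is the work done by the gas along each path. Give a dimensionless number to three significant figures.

W_a / W_b ≈ 1.34

Path (a) isothermal: W = P₁V₁ ln(V₂/V₁) → W_a/(P₁V₁) = 0.9184.
Path (b) adiabatic: W = P₁V₁(1 − (V₁/V₂)^(γ−1))/(γ−1) → W_b/(P₁V₁) = 0.6868.
W_a / W_b = 0.9184 / 0.6868 = 1.337.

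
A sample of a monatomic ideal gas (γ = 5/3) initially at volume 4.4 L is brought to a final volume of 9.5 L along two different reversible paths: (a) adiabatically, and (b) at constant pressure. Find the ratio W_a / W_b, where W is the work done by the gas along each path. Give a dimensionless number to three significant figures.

Path (a) adiabatic: W = P₁V₁(1 − (V₁/V₂)^(γ−1))/(γ−1) → W_a/(P₁V₁) = 0.6021.
Path (b) isobaric: W = P₁(V₂ − V₁) → W_b/(P₁V₁) = 1.159.
W_a / W_b = 0.6021 / 1.159 = 0.5194.

W_a / W_b ≈ 0.519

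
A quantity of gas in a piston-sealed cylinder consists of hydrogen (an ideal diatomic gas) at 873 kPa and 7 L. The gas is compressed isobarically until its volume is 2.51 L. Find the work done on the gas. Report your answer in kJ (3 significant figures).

W ≈ 3.92 kJ

Isobaric: W = P ΔV.
W = (873 kPa)(2.51 − 7 L) = (873)(-4.49) = -3920 J.
Work on gas = −W_by = 3920 J.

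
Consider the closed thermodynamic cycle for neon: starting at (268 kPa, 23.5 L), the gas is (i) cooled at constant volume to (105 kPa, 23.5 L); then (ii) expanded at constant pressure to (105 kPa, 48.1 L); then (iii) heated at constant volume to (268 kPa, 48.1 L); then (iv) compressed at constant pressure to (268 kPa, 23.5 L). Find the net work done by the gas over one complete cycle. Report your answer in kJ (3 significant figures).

W_net ≈ -4.01 kJ

Constant-volume legs do no work.
W(ii) = (105)(48.1 − 23.5) = 2583 J; W(iv) = (268)(23.5 − 48.1) = -6593 J.
W_net = 2583 − 6593 = -4010 J (the counter-clockwise enclosed area).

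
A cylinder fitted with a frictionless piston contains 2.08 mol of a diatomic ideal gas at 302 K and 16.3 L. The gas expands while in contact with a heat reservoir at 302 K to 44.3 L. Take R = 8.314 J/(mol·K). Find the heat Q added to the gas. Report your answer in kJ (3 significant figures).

Isothermal ⇒ ΔU = 0, so Q = W = nRT ln(V₂/V₁).
Q = (2.08)(8.314)(302) ln(44.3/16.3) = 5223 × 0.9998 = 5222 J.

Q ≈ 5.22 kJ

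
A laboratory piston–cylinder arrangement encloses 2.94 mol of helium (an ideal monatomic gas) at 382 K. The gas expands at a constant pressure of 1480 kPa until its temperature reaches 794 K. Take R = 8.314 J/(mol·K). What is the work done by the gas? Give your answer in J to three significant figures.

W ≈ 10100 J

Isobaric: W = P ΔV = nR ΔT.
W = (2.94)(8.314)(794 − 382) = 10071 J.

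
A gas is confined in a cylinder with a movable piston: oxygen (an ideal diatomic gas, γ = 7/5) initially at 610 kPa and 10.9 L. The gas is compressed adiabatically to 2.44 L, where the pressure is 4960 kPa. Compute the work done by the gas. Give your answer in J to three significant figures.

Adiabatic: W = (P₁V₁ − P₂V₂)/(γ − 1) with γ = 7/5.
P₁V₁ = 6649 J, P₂V₂ = 12102 J.
W = (6649 − 12102) / 0.4 = -13634 J.

W ≈ -13600 J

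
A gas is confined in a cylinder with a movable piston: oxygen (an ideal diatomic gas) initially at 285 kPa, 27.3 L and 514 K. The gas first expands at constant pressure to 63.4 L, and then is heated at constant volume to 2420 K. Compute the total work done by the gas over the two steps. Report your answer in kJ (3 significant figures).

W_total ≈ 10.3 kJ

Step 1 (isobaric): W = PΔV = (285 kPa)(63.4 − 27.3 L) = 10288 J.
Step 2 (isochoric): W = 0 (constant volume).
W_total = 10288 + 0 = 10288 J.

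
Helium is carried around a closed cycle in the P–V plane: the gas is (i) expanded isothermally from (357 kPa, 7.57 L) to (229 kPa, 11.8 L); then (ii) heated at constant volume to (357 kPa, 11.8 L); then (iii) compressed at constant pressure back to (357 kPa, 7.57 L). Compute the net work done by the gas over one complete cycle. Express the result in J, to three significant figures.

Leg (i): W = PᵢVᵢ ln(V_f/Vᵢ) = (2702) ln(11.8/7.57) = 1200 J.
Leg (ii): W = 0.
Leg (iii): W = PΔV = (357)(7.57 − 11.8) = -1510 J.
W_net = 1200 − 1510 = -310.5 J.

W_net ≈ -310 J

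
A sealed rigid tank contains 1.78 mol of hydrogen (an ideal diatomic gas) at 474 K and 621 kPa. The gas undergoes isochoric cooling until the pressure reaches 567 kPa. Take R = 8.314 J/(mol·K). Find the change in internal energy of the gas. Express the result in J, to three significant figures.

Constant volume ⇒ W = 0, so Q = ΔU = nCᵥΔT with Cᵥ = 5R/2 = 20.79 J/(mol·K).
At constant V, T₂/T₁ = P₂/P₁ ⇒ ΔT = T₁(P₂/P₁ − 1) = 474·(567/621 − 1) = -41.22 K.
ΔU = (1.78)(20.79)(-41.22) = -1525 J.

ΔU ≈ -1520 J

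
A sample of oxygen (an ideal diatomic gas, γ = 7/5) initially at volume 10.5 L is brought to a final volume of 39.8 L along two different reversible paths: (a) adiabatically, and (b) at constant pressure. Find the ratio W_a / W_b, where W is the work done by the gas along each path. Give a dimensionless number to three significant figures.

Path (a) adiabatic: W = P₁V₁(1 − (V₁/V₂)^(γ−1))/(γ−1) → W_a/(P₁V₁) = 1.033.
Path (b) isobaric: W = P₁(V₂ − V₁) → W_b/(P₁V₁) = 2.79.
W_a / W_b = 1.033 / 2.79 = 0.3701.

W_a / W_b ≈ 0.370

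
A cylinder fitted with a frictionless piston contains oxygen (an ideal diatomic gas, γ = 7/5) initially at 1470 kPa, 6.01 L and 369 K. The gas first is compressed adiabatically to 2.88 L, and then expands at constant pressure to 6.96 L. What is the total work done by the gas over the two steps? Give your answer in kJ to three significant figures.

W_total ≈ 9.24 kJ

Step 1 (adiabatic): W = (P₁V₁ − P₂V₂)/(γ−1) = (8835 − 11857)/0.4 = -7556 J.
After step 1: P = 4117 kPa, V = 2.88 L, T = 495.2 K.
Step 2 (isobaric): W = PΔV = (4117 kPa)(6.96 − 2.88 L) = 16798 J.
W_total = -7556 + 16798 = 9241 J.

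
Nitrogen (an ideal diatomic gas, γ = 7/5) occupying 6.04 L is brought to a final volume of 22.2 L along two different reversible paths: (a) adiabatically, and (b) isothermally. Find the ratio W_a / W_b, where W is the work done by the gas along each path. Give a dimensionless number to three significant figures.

Path (a) adiabatic: W = P₁V₁(1 − (V₁/V₂)^(γ−1))/(γ−1) → W_a/(P₁V₁) = 1.015.
Path (b) isothermal: W = P₁V₁ ln(V₂/V₁) → W_b/(P₁V₁) = 1.302.
W_a / W_b = 1.015 / 1.302 = 0.7795.

W_a / W_b ≈ 0.780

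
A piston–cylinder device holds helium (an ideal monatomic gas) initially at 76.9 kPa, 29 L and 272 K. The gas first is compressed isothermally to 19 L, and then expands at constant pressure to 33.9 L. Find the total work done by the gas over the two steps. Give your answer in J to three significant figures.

Step 1 (isothermal): W = P₁V₁ ln(V₂/V₁) = (2230) ln(19/29) = -943 J.
After step 1: P = 117.4 kPa, V = 19 L, T = 272 K.
Step 2 (isobaric): W = PΔV = (117.4 kPa)(33.9 − 19 L) = 1749 J.
W_total = -943 + 1749 = 805.9 J.

W_total ≈ 806 J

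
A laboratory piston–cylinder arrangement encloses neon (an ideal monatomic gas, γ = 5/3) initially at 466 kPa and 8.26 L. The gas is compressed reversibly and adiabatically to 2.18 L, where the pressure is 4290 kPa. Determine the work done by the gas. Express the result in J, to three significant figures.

W ≈ -8250 J

Adiabatic: W = (P₁V₁ − P₂V₂)/(γ − 1) with γ = 5/3.
P₁V₁ = 3849 J, P₂V₂ = 9352 J.
W = (3849 − 9352) / 0.6667 = -8255 J.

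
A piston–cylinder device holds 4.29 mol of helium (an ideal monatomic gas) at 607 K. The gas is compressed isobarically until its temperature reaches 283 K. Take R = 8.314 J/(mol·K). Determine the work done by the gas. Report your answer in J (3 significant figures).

Isobaric: W = P ΔV = nR ΔT.
W = (4.29)(8.314)(283 − 607) = -11556 J.

W ≈ -11600 J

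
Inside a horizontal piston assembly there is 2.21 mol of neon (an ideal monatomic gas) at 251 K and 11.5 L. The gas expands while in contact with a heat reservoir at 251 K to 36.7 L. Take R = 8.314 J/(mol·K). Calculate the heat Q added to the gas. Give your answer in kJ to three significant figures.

Isothermal ⇒ ΔU = 0, so Q = W = nRT ln(V₂/V₁).
Q = (2.21)(8.314)(251) ln(36.7/11.5) = 4612 × 1.16 = 5352 J.

Q ≈ 5.35 kJ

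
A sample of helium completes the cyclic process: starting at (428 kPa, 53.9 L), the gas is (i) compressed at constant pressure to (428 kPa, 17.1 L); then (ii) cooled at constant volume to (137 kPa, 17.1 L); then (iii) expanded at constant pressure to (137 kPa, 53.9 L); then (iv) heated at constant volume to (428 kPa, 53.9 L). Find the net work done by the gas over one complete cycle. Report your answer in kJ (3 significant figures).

Constant-volume legs do no work.
W(i) = (428)(17.1 − 53.9) = -15750 J; W(iii) = (137)(53.9 − 17.1) = 5042 J.
W_net = -15750 + 5042 = -10709 J (the counter-clockwise enclosed area).

W_net ≈ -10.7 kJ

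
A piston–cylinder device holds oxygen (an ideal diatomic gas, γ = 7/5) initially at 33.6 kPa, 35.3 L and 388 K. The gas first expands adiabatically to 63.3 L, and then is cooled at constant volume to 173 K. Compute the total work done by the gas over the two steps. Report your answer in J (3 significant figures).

Step 1 (adiabatic): W = (P₁V₁ − P₂V₂)/(γ−1) = (1186 − 939)/0.4 = 617.7 J.
Step 2 (isochoric): W = 0 (constant volume).
W_total = 617.7 + 0 = 617.7 J.

W_total ≈ 618 J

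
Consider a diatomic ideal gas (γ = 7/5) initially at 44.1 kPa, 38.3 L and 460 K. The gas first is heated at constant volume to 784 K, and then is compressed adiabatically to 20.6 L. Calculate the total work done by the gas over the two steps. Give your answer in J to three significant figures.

Step 1 (isochoric): W = 0 (constant volume).
After step 1: P = 75.16 kPa (V unchanged).
Step 2 (adiabatic): W = (P₁V₁ − P₂V₂)/(γ−1) = (2879 − 3689)/0.4 = -2026 J.
W_total = 0 − 2026 = -2026 J.

W_total ≈ -2030 J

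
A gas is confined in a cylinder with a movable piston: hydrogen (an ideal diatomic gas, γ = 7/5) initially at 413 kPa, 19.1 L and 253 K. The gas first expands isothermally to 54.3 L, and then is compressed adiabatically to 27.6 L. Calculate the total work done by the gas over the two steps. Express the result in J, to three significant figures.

Step 1 (isothermal): W = P₁V₁ ln(V₂/V₁) = (7888) ln(54.3/19.1) = 8242 J.
After step 1: P = 145.3 kPa, V = 54.3 L, T = 253 K.
Step 2 (adiabatic): W = (P₁V₁ − P₂V₂)/(γ−1) = (7888 − 10340)/0.4 = -6130 J.
W_total = 8242 − 6130 = 2112 J.

W_total ≈ 2110 J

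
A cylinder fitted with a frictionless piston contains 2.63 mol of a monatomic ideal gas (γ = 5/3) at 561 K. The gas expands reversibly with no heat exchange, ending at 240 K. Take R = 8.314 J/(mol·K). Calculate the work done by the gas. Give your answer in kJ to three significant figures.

Adiabatic ⇒ Q = 0, so W_by = −ΔU = nCᵥ(T₁ − T₂).
Cᵥ = 3R/2 = 12.47 J/(mol·K).
W = (2.63)(12.47)(561 − 240) = 10528 J.

W ≈ 10.5 kJ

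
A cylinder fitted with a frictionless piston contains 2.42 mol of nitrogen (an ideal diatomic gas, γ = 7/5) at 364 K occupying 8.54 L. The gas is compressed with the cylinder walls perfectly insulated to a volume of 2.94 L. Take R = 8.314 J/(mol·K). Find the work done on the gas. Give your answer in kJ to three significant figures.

W ≈ 9.74 kJ

Adiabatic: TV^(γ−1) = const with γ = 7/5.
T₂ = T₁ (V₁/V₂)^(γ−1) = 364 × (8.54/2.94)^0.4 = 364 × 1.532 = 557.6 K.
W_by = nCᵥ(T₁ − T₂) = (2.42)(20.79)(364 − 557.6) = -9739 J.
Work on gas = −W_by = 9739 J.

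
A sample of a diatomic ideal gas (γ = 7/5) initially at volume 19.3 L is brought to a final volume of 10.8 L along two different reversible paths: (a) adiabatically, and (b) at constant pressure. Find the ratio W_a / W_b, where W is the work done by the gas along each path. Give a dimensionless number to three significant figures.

W_a / W_b ≈ 1.48

Path (a) adiabatic: W = P₁V₁(1 − (V₁/V₂)^(γ−1))/(γ−1) → W_a/(P₁V₁) = -0.6535.
Path (b) isobaric: W = P₁(V₂ − V₁) → W_b/(P₁V₁) = -0.4404.
W_a / W_b = -0.6535 / -0.4404 = 1.484.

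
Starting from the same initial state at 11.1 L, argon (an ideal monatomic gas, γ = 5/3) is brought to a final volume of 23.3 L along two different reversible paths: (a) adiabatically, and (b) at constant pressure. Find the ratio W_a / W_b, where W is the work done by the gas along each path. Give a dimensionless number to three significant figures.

Path (a) adiabatic: W = P₁V₁(1 − (V₁/V₂)^(γ−1))/(γ−1) → W_a/(P₁V₁) = 0.585.
Path (b) isobaric: W = P₁(V₂ − V₁) → W_b/(P₁V₁) = 1.099.
W_a / W_b = 0.585 / 1.099 = 0.5323.

W_a / W_b ≈ 0.532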